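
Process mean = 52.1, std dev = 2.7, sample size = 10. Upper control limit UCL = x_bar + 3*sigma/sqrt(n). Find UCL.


UCL = 52.1 + 3 * 2.7 / sqrt(10)

54.66


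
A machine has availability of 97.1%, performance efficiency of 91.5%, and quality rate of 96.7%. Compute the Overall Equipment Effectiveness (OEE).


Formula: OEE = Availability * Performance * Quality / 10000
A * P = 97.1% * 91.5% / 100 = 88.85%
OEE = 88.85% * 96.7% / 100 = 85.9%

85.9%


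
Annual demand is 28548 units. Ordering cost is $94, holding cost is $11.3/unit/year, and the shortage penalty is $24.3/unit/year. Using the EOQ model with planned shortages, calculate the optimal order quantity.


Formula: EOQ* = sqrt(2DS/H) * sqrt((H+P)/P)
Base EOQ = sqrt(2*28548*94/11.3) = 689.17 units
Correction = sqrt((11.3+24.3)/24.3) = 1.21038
EOQ* = 689.17 * 1.21038 = 834.2 units

834.2 units


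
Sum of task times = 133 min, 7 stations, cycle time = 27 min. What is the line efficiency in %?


Formula: Efficiency = Sum of Task Times / (N_stations * CT) * 100
Total station capacity = 7 stations * 27 min = 189 min
Efficiency = 133 / 189 * 100 = 70.4%

70.4%


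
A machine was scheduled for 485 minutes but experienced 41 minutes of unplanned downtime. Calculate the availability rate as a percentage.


Formula: Availability = (Planned Time - Downtime) / Planned Time * 100
Uptime = 485 - 41 = 444 min
Availability = 444 / 485 * 100 = 91.5%

91.5%


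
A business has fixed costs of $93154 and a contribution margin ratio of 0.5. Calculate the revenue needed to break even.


Formula: BER = Fixed Costs / Contribution Margin Ratio
BER = $93154 / 0.5
BER = $186308.00 (to the nearest cent)

$186308.00


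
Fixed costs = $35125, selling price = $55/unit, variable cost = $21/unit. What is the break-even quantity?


Formula: BEQ = Fixed Costs / (Price - Variable Cost)
Contribution margin = $55 - $21 = $34/unit
BEQ = ceil($35125 / $34/unit) = ceil(1033.09) = 1034 units

1034 units


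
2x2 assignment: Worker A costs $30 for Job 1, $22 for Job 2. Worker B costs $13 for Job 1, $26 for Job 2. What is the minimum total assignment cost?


Option 1: A->1 + B->2 = $30 + $26 = $56
Option 2: A->2 + B->1 = $22 + $13 = $35
Min cost = min($56, $35) = $35

$35


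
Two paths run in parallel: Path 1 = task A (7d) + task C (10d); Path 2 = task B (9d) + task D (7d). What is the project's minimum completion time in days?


Path 1 = 7 + 10 = 17 days
Path 2 = 9 + 7 = 16 days
Duration = max(17, 16) = 17 days

17 days


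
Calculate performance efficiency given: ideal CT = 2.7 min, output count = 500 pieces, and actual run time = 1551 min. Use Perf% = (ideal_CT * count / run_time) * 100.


Formula: Performance = (Ideal CT * Total Count) / Run Time * 100
Ideal output time = 2.7 * 500 = 1350.0 min
Performance = 1350.0 / 1551 * 100 = 87.0%

87.0%


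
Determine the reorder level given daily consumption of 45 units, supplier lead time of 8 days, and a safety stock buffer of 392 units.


Formula: ROP = (Daily Demand * Lead Time) + Safety Stock
Demand during lead time = 45 * 8 = 360 units
ROP = 360 + 392 = 752 units

752 units


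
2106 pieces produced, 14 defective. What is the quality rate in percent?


Formula: Quality Rate = Good Pieces / Total Pieces * 100
Good pieces = 2106 - 14 = 2092
QR = 2092 / 2106 * 100 = 99.3%

99.3%


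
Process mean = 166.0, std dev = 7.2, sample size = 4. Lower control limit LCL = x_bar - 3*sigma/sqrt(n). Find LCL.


LCL = 166.0 - 3 * 7.2 / sqrt(4)

155.2


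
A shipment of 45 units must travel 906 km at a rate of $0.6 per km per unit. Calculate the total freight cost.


TC = dist * cost * units = 906 * 0.6 * 45 = $24462.00

$24462.00


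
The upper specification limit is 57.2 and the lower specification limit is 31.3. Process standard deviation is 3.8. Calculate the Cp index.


Cp = (57.2 - 31.3) / (6 * 3.8)

1.14


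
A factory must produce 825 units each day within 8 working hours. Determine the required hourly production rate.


Formula: Production Rate = Daily Demand / Available Hours
Rate = 825 units/day / 8 hours/day
Rate = 103.1 units/hour

103.1 units/hour


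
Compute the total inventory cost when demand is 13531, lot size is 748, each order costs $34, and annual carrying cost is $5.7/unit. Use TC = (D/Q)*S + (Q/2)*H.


TC = 13531/748 * 34 + 748/2 * 5.7

$2746.85


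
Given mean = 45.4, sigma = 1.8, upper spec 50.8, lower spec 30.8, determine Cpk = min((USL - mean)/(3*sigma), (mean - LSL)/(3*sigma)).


Cpu = (50.8 - 45.4) / (3 * 1.8) = 1.0
Cpl = (45.4 - 30.8) / (3 * 1.8) = 2.7
Cpk = min(1.0, 2.7) = 1.0

1.0


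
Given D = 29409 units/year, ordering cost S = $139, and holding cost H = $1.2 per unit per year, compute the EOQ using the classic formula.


Formula: EOQ = sqrt(2 * D * S / H)
Numerator: 2 * 29409 * 139 = 8175702
2DS/H = 8175702 / 1.2 = 6813085.0
EOQ = sqrt(6813085.0) = 2610.2 units

2610.2 units


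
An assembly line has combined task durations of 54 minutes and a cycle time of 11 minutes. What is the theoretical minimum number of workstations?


Formula: N_min = ceil(Sum of Task Times / Cycle Time)
N_min = ceil(54 min / 11 min) = ceil(4.9091)
N_min = 5 stations

5


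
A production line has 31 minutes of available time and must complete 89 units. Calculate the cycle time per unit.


Formula: CT = Available Time / Number of Units
CT = 31 min / 89 units
CT = 0.35 min/unit

0.35 min/unit


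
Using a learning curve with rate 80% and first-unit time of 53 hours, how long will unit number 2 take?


Formula: T_n = T_1 * (learning_rate)^(log2(n)) where learning_rate = rate/100
Doublings = log2(2) = 1
T_n = 53 * 0.8^1
T_n = 53 * 0.8 = 42.4 hours

42.4 hours


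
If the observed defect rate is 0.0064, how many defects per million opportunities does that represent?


DPMO = defect_rate * 1000000 = 0.0064 * 1000000

6400


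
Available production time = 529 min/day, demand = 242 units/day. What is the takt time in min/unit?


Formula: Takt Time = Available Production Time / Customer Demand
Takt = 529 min/day / 242 units/day
Takt = 2.19 min/unit

2.19 min/unit


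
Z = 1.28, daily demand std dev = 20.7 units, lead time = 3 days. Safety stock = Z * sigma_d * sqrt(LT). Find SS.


Formula: SS = z * sigma_d * sqrt(LT)
sqrt(LT) = sqrt(3) = 1.7321
SS = 1.28 * 20.7 * 1.7321
SS = 45.9 units

45.9 units


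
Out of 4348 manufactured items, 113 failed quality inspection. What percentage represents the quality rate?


Formula: Quality Rate = Good Pieces / Total Pieces * 100
Good pieces = 4348 - 113 = 4235
QR = 4235 / 4348 * 100 = 97.4%

97.4%


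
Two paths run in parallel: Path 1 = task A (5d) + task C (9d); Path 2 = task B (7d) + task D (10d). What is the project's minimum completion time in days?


Path 1 = 5 + 9 = 14 days
Path 2 = 7 + 10 = 17 days
Duration = max(14, 17) = 17 days

17 days


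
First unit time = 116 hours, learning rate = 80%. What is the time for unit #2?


Formula: T_n = T_1 * (learning_rate)^(log2(n)) where learning_rate = rate/100
Doublings = log2(2) = 1
T_n = 116 * 0.8^1
T_n = 116 * 0.8 = 92.8 hours

92.8 hours


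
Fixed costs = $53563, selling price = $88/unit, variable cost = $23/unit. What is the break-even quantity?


Formula: BEQ = Fixed Costs / (Price - Variable Cost)
Contribution margin = $88 - $23 = $65/unit
BEQ = ceil($53563 / $65/unit) = ceil(824.05) = 825 units

825 units


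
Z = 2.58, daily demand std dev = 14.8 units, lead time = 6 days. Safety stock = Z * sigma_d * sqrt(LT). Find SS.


Formula: SS = z * sigma_d * sqrt(LT)
sqrt(LT) = sqrt(6) = 2.4495
SS = 2.58 * 14.8 * 2.4495
SS = 93.5 units

93.5 units


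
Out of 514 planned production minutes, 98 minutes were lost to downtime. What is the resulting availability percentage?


Formula: Availability = (Planned Time - Downtime) / Planned Time * 100
Uptime = 514 - 98 = 416 min
Availability = 416 / 514 * 100 = 80.9%

80.9%


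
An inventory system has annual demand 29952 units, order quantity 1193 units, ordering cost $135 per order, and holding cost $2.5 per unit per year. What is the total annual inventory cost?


TC = 29952/1193 * 135 + 1193/2 * 2.5

$4880.62


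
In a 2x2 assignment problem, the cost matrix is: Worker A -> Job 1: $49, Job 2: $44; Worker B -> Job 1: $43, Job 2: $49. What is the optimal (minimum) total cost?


Option 1: A->1 + B->2 = $49 + $49 = $98
Option 2: A->2 + B->1 = $44 + $43 = $87
Min cost = min($98, $87) = $87

$87


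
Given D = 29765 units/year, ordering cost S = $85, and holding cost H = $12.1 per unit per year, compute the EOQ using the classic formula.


Formula: EOQ = sqrt(2 * D * S / H)
Numerator: 2 * 29765 * 85 = 5060050
2DS/H = 5060050 / 12.1 = 418186.0
EOQ = sqrt(418186.0) = 646.7 units

646.7 units


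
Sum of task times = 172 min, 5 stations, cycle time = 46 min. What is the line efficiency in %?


Formula: Efficiency = Sum of Task Times / (N_stations * CT) * 100
Total station capacity = 5 stations * 46 min = 230 min
Efficiency = 172 / 230 * 100 = 74.8%

74.8%


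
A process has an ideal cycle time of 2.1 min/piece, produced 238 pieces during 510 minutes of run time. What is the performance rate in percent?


Formula: Performance = (Ideal CT * Total Count) / Run Time * 100
Ideal output time = 2.1 * 238 = 499.8 min
Performance = 499.8 / 510 * 100 = 98.0%

98.0%


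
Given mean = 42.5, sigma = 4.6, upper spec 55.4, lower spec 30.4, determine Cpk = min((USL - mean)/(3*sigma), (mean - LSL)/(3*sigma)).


Cpu = (55.4 - 42.5) / (3 * 4.6) = 0.93
Cpl = (42.5 - 30.4) / (3 * 4.6) = 0.88
Cpk = min(0.93, 0.88) = 0.88

0.88


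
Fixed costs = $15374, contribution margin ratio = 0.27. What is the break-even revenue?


Formula: BER = Fixed Costs / Contribution Margin Ratio
BER = $15374 / 0.27
BER = $56940.74 (to the nearest cent)

$56940.74


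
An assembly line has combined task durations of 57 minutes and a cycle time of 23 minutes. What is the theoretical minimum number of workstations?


Formula: N_min = ceil(Sum of Task Times / Cycle Time)
N_min = ceil(57 min / 23 min) = ceil(2.4783)
N_min = 3 stations

3


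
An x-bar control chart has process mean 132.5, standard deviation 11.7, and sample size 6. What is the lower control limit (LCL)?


LCL = 132.5 - 3 * 11.7 / sqrt(6)

118.17


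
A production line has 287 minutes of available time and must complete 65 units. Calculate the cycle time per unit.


Formula: CT = Available Time / Number of Units
CT = 287 min / 65 units
CT = 4.42 min/unit

4.42 min/unit


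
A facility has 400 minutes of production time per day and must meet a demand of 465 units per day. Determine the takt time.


Formula: Takt Time = Available Production Time / Customer Demand
Takt = 400 min/day / 465 units/day
Takt = 0.86 min/unit

0.86 min/unit


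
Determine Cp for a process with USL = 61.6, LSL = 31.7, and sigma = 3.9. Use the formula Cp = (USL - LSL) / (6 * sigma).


Cp = (61.6 - 31.7) / (6 * 3.9)

1.28


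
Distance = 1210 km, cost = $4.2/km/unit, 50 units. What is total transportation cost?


TC = dist * cost * units = 1210 * 4.2 * 50 = $254100.00

$254100.00


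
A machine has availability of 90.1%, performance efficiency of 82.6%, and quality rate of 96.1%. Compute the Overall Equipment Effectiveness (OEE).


Formula: OEE = Availability * Performance * Quality / 10000
A * P = 90.1% * 82.6% / 100 = 74.42%
OEE = 74.42% * 96.1% / 100 = 71.5%

71.5%


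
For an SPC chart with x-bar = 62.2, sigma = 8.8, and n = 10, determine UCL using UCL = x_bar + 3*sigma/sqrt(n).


UCL = 62.2 + 3 * 8.8 / sqrt(10)

70.55


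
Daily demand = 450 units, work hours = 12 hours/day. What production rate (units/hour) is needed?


Formula: Production Rate = Daily Demand / Available Hours
Rate = 450 units/day / 12 hours/day
Rate = 37.5 units/hour

37.5 units/hour


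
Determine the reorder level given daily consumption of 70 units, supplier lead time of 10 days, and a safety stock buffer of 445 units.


Formula: ROP = (Daily Demand * Lead Time) + Safety Stock
Demand during lead time = 70 * 10 = 700 units
ROP = 700 + 445 = 1145 units

1145 units


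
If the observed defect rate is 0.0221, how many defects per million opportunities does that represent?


DPMO = defect_rate * 1000000 = 0.0221 * 1000000

22100


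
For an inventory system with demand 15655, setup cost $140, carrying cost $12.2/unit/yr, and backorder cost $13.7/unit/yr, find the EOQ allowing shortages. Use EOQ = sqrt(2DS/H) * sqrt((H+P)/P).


Formula: EOQ* = sqrt(2DS/H) * sqrt((H+P)/P)
Base EOQ = sqrt(2*15655*140/12.2) = 599.41 units
Correction = sqrt((12.2+13.7)/13.7) = 1.37496
EOQ* = 599.41 * 1.37496 = 824.2 units

824.2 units


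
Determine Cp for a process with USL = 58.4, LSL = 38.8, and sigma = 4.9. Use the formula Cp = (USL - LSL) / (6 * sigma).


Cp = (58.4 - 38.8) / (6 * 4.9)

0.67


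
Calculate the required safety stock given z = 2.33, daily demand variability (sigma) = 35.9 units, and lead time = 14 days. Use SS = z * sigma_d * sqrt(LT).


Formula: SS = z * sigma_d * sqrt(LT)
sqrt(LT) = sqrt(14) = 3.7417
SS = 2.33 * 35.9 * 3.7417
SS = 313.0 units

313.0 units


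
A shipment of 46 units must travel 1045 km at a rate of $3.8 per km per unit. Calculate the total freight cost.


TC = dist * cost * units = 1045 * 3.8 * 46 = $182666.00

$182666.00


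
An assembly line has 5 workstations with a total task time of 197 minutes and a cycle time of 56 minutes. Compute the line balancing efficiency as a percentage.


Formula: Efficiency = Sum of Task Times / (N_stations * CT) * 100
Total station capacity = 5 stations * 56 min = 280 min
Efficiency = 197 / 280 * 100 = 70.4%

70.4%


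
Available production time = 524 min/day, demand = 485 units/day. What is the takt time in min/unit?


Formula: Takt Time = Available Production Time / Customer Demand
Takt = 524 min/day / 485 units/day
Takt = 1.08 min/unit

1.08 min/unit


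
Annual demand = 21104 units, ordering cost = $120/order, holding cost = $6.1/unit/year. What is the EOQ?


Formula: EOQ = sqrt(2 * D * S / H)
Numerator: 2 * 21104 * 120 = 5064960
2DS/H = 5064960 / 6.1 = 830321.3
EOQ = sqrt(830321.3) = 911.2 units

911.2 units


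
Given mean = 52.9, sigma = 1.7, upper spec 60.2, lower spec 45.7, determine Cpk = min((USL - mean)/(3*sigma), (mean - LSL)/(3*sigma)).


Cpu = (60.2 - 52.9) / (3 * 1.7) = 1.43
Cpl = (52.9 - 45.7) / (3 * 1.7) = 1.41
Cpk = min(1.43, 1.41) = 1.41

1.41


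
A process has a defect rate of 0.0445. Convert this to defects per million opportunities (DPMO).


DPMO = defect_rate * 1000000 = 0.0445 * 1000000

44500


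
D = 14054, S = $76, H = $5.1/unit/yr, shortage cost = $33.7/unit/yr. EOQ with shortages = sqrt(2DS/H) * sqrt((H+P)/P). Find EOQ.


Formula: EOQ* = sqrt(2DS/H) * sqrt((H+P)/P)
Base EOQ = sqrt(2*14054*76/5.1) = 647.2 units
Correction = sqrt((5.1+33.7)/33.7) = 1.073
EOQ* = 647.2 * 1.073 = 694.4 units

694.4 units


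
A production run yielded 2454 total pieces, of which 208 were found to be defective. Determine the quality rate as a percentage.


Formula: Quality Rate = Good Pieces / Total Pieces * 100
Good pieces = 2454 - 208 = 2246
QR = 2246 / 2454 * 100 = 91.5%

91.5%


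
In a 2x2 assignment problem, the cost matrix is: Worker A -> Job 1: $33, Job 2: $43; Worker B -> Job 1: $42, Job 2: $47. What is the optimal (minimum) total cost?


Option 1: A->1 + B->2 = $33 + $47 = $80
Option 2: A->2 + B->1 = $43 + $42 = $85
Min cost = min($80, $85) = $80

$80


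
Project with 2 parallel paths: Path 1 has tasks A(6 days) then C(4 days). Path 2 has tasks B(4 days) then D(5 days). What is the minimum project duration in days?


Path 1 = 6 + 4 = 10 days
Path 2 = 4 + 5 = 9 days
Duration = max(10, 9) = 10 days

10 days


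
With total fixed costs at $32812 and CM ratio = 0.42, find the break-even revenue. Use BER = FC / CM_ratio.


Formula: BER = Fixed Costs / Contribution Margin Ratio
BER = $32812 / 0.42
BER = $78123.81 (to the nearest cent)

$78123.81


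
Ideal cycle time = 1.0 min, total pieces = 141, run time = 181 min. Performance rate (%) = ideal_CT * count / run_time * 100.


Formula: Performance = (Ideal CT * Total Count) / Run Time * 100
Ideal output time = 1.0 * 141 = 141.0 min
Performance = 141.0 / 181 * 100 = 77.9%

77.9%


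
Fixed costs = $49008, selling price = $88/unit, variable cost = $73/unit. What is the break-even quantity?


Formula: BEQ = Fixed Costs / (Price - Variable Cost)
Contribution margin = $88 - $73 = $15/unit
BEQ = ceil($49008 / $15/unit) = ceil(3267.2) = 3268 units

3268 units


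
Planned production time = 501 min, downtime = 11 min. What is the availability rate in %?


Formula: Availability = (Planned Time - Downtime) / Planned Time * 100
Uptime = 501 - 11 = 490 min
Availability = 490 / 501 * 100 = 97.8%

97.8%


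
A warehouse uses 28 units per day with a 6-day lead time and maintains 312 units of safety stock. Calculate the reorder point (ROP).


Formula: ROP = (Daily Demand * Lead Time) + Safety Stock
Demand during lead time = 28 * 6 = 168 units
ROP = 168 + 312 = 480 units

480 units


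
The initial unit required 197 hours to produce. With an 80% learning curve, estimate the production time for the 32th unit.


Formula: T_n = T_1 * (learning_rate)^(log2(n)) where learning_rate = rate/100
Doublings = log2(32) = 5
T_n = 197 * 0.8^5
T_n = 197 * 0.3277 = 64.6 hours

64.6 hours


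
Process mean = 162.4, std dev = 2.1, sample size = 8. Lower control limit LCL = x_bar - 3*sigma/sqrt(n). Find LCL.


LCL = 162.4 - 3 * 2.1 / sqrt(8)

160.17


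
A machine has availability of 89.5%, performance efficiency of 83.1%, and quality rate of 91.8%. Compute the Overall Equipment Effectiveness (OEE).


Formula: OEE = Availability * Performance * Quality / 10000
A * P = 89.5% * 83.1% / 100 = 74.37%
OEE = 74.37% * 91.8% / 100 = 68.3%

68.3%


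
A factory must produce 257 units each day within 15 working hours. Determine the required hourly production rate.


Formula: Production Rate = Daily Demand / Available Hours
Rate = 257 units/day / 15 hours/day
Rate = 17.1 units/hour

17.1 units/hour


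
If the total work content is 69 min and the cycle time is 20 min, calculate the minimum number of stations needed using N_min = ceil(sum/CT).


Formula: N_min = ceil(Sum of Task Times / Cycle Time)
N_min = ceil(69 min / 20 min) = ceil(3.45)
N_min = 4 stations

4


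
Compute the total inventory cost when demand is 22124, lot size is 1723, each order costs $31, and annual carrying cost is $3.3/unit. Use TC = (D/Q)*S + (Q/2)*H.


TC = 22124/1723 * 31 + 1723/2 * 3.3

$3241.00


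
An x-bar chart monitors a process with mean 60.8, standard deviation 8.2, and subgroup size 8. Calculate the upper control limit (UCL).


UCL = 60.8 + 3 * 8.2 / sqrt(8)

69.5


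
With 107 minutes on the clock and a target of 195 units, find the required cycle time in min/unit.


Formula: CT = Available Time / Number of Units
CT = 107 min / 195 units
CT = 0.55 min/unit

0.55 min/unit


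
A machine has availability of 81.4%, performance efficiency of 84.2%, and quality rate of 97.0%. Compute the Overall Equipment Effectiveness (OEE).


Formula: OEE = Availability * Performance * Quality / 10000
A * P = 81.4% * 84.2% / 100 = 68.54%
OEE = 68.54% * 97.0% / 100 = 66.5%

66.5%


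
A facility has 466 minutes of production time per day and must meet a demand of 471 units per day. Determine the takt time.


Formula: Takt Time = Available Production Time / Customer Demand
Takt = 466 min/day / 471 units/day
Takt = 0.99 min/unit

0.99 min/unit


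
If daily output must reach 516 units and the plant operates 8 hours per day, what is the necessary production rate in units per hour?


Formula: Production Rate = Daily Demand / Available Hours
Rate = 516 units/day / 8 hours/day
Rate = 64.5 units/hour

64.5 units/hour


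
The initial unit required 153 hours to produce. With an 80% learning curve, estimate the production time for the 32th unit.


Formula: T_n = T_1 * (learning_rate)^(log2(n)) where learning_rate = rate/100
Doublings = log2(32) = 5
T_n = 153 * 0.8^5
T_n = 153 * 0.3277 = 50.1 hours

50.1 hours


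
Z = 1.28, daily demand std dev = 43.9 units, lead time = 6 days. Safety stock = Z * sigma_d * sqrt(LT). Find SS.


Formula: SS = z * sigma_d * sqrt(LT)
sqrt(LT) = sqrt(6) = 2.4495
SS = 1.28 * 43.9 * 2.4495
SS = 137.6 units

137.6 units


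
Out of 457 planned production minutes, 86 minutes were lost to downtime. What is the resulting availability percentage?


Formula: Availability = (Planned Time - Downtime) / Planned Time * 100
Uptime = 457 - 86 = 371 min
Availability = 371 / 457 * 100 = 81.2%

81.2%


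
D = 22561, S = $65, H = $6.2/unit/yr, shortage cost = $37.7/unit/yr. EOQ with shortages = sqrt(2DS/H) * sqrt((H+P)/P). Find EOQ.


Formula: EOQ* = sqrt(2DS/H) * sqrt((H+P)/P)
Base EOQ = sqrt(2*22561*65/6.2) = 687.79 units
Correction = sqrt((6.2+37.7)/37.7) = 1.0791
EOQ* = 687.79 * 1.0791 = 742.2 units

742.2 units


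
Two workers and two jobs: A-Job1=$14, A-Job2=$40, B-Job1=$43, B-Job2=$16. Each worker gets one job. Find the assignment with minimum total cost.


Option 1: A->1 + B->2 = $14 + $16 = $30
Option 2: A->2 + B->1 = $40 + $43 = $83
Min cost = min($30, $83) = $30

$30


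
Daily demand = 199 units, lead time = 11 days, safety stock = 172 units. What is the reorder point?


Formula: ROP = (Daily Demand * Lead Time) + Safety Stock
Demand during lead time = 199 * 11 = 2189 units
ROP = 2189 + 172 = 2361 units

2361 units


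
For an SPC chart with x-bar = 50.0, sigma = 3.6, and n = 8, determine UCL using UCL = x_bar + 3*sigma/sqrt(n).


UCL = 50.0 + 3 * 3.6 / sqrt(8)

53.82


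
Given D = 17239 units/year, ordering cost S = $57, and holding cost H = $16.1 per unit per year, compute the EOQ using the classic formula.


Formula: EOQ = sqrt(2 * D * S / H)
Numerator: 2 * 17239 * 57 = 1965246
2DS/H = 1965246 / 16.1 = 122065.0
EOQ = sqrt(122065.0) = 349.4 units

349.4 units


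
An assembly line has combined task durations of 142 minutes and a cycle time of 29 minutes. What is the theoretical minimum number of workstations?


Formula: N_min = ceil(Sum of Task Times / Cycle Time)
N_min = ceil(142 min / 29 min) = ceil(4.8966)
N_min = 5 stations

5


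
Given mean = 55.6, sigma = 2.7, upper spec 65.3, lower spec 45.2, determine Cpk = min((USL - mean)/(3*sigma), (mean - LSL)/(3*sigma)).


Cpu = (65.3 - 55.6) / (3 * 2.7) = 1.2
Cpl = (55.6 - 45.2) / (3 * 2.7) = 1.28
Cpk = min(1.2, 1.28) = 1.2

1.2


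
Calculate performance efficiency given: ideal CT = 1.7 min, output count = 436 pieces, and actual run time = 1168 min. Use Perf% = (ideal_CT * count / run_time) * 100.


Formula: Performance = (Ideal CT * Total Count) / Run Time * 100
Ideal output time = 1.7 * 436 = 741.2 min
Performance = 741.2 / 1168 * 100 = 63.5%

63.5%


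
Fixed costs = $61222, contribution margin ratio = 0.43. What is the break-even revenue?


Formula: BER = Fixed Costs / Contribution Margin Ratio
BER = $61222 / 0.43
BER = $142376.74 (to the nearest cent)

$142376.74


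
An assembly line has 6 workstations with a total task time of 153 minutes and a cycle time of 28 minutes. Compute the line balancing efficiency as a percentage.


Formula: Efficiency = Sum of Task Times / (N_stations * CT) * 100
Total station capacity = 6 stations * 28 min = 168 min
Efficiency = 153 / 168 * 100 = 91.1%

91.1%


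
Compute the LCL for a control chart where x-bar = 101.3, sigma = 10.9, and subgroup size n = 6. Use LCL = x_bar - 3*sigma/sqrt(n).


LCL = 101.3 - 3 * 10.9 / sqrt(6)

87.95


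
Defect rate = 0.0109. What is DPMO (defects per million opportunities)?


DPMO = defect_rate * 1000000 = 0.0109 * 1000000

10900


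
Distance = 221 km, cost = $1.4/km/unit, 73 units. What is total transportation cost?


TC = dist * cost * units = 221 * 1.4 * 73 = $22586.20

$22586.20


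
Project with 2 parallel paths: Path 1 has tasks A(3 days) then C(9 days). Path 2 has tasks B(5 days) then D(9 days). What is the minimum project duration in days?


Path 1 = 3 + 9 = 12 days
Path 2 = 5 + 9 = 14 days
Duration = max(12, 14) = 14 days

14 days


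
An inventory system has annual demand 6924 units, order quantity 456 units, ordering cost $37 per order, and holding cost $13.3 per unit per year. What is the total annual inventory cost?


TC = 6924/456 * 37 + 456/2 * 13.3

$3594.22


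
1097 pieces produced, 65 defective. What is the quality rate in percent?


Formula: Quality Rate = Good Pieces / Total Pieces * 100
Good pieces = 1097 - 65 = 1032
QR = 1032 / 1097 * 100 = 94.1%

94.1%


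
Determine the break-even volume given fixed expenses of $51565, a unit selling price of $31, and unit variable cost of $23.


Formula: BEQ = Fixed Costs / (Price - Variable Cost)
Contribution margin = $31 - $23 = $8/unit
BEQ = ceil($51565 / $8/unit) = ceil(6445.62) = 6446 units

6446 units


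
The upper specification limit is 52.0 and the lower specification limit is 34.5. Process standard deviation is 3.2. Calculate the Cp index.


Cp = (52.0 - 34.5) / (6 * 3.2)

0.91


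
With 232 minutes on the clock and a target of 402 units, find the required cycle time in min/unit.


Formula: CT = Available Time / Number of Units
CT = 232 min / 402 units
CT = 0.58 min/unit

0.58 min/unit


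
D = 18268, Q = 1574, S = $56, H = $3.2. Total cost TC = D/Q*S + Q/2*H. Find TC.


TC = 18268/1574 * 56 + 1574/2 * 3.2

$3168.34


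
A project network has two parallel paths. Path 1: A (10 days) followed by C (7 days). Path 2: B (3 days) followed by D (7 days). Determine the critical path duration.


Path 1 = 10 + 7 = 17 days
Path 2 = 3 + 7 = 10 days
Duration = max(17, 10) = 17 days

17 days


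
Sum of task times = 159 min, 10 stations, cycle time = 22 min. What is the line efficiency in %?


Formula: Efficiency = Sum of Task Times / (N_stations * CT) * 100
Total station capacity = 10 stations * 22 min = 220 min
Efficiency = 159 / 220 * 100 = 72.3%

72.3%


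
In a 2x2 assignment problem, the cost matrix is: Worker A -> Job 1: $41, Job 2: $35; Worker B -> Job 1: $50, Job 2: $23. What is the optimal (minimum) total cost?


Option 1: A->1 + B->2 = $41 + $23 = $64
Option 2: A->2 + B->1 = $35 + $50 = $85
Min cost = min($64, $85) = $64

$64


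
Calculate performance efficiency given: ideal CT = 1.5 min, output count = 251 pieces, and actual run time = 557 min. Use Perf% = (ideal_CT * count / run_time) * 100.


Formula: Performance = (Ideal CT * Total Count) / Run Time * 100
Ideal output time = 1.5 * 251 = 376.5 min
Performance = 376.5 / 557 * 100 = 67.6%

67.6%


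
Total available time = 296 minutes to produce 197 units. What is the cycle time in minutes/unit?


Formula: CT = Available Time / Number of Units
CT = 296 min / 197 units
CT = 1.5 min/unit

1.5 min/unit


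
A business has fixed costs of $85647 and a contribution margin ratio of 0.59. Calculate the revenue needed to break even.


Formula: BER = Fixed Costs / Contribution Margin Ratio
BER = $85647 / 0.59
BER = $145164.41 (to the nearest cent)

$145164.41


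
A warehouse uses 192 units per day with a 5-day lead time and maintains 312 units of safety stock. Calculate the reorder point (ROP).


Formula: ROP = (Daily Demand * Lead Time) + Safety Stock
Demand during lead time = 192 * 5 = 960 units
ROP = 960 + 312 = 1272 units

1272 units


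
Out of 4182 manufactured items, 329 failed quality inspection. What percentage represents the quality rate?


Formula: Quality Rate = Good Pieces / Total Pieces * 100
Good pieces = 4182 - 329 = 3853
QR = 3853 / 4182 * 100 = 92.1%

92.1%


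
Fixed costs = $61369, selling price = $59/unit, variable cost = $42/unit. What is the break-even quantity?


Formula: BEQ = Fixed Costs / (Price - Variable Cost)
Contribution margin = $59 - $42 = $17/unit
BEQ = ceil($61369 / $17/unit) = ceil(3609.94) = 3610 units

3610 units


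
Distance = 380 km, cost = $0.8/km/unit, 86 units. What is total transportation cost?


TC = dist * cost * units = 380 * 0.8 * 86 = $26144.00

$26144.00


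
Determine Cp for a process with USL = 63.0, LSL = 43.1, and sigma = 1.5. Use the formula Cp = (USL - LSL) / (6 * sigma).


Cp = (63.0 - 43.1) / (6 * 1.5)

2.21


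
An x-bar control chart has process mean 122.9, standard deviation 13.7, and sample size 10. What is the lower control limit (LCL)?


LCL = 122.9 - 3 * 13.7 / sqrt(10)

109.9


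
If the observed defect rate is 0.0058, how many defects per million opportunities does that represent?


DPMO = defect_rate * 1000000 = 0.0058 * 1000000

5800


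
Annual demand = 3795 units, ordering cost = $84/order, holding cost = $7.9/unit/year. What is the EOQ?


Formula: EOQ = sqrt(2 * D * S / H)
Numerator: 2 * 3795 * 84 = 637560
2DS/H = 637560 / 7.9 = 80703.8
EOQ = sqrt(80703.8) = 284.1 units

284.1 units


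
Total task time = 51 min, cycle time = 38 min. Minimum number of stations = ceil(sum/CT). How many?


Formula: N_min = ceil(Sum of Task Times / Cycle Time)
N_min = ceil(51 min / 38 min) = ceil(1.3421)
N_min = 2 stations

2


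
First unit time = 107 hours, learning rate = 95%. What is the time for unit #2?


Formula: T_n = T_1 * (learning_rate)^(log2(n)) where learning_rate = rate/100
Doublings = log2(2) = 1
T_n = 107 * 0.95^1
T_n = 107 * 0.95 = 101.7 hours

101.7 hours


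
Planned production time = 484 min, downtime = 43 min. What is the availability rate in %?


Formula: Availability = (Planned Time - Downtime) / Planned Time * 100
Uptime = 484 - 43 = 441 min
Availability = 441 / 484 * 100 = 91.1%

91.1%


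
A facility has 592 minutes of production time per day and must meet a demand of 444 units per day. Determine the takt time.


Formula: Takt Time = Available Production Time / Customer Demand
Takt = 592 min/day / 444 units/day
Takt = 1.33 min/unit

1.33 min/unit


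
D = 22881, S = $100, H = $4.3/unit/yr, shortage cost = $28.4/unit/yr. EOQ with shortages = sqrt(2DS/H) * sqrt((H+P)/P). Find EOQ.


Formula: EOQ* = sqrt(2DS/H) * sqrt((H+P)/P)
Base EOQ = sqrt(2*22881*100/4.3) = 1031.62 units
Correction = sqrt((4.3+28.4)/28.4) = 1.07304
EOQ* = 1031.62 * 1.07304 = 1107.0 units

1107.0 units


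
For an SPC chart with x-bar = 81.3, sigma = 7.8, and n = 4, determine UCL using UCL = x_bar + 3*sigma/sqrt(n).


UCL = 81.3 + 3 * 7.8 / sqrt(4)

93.0


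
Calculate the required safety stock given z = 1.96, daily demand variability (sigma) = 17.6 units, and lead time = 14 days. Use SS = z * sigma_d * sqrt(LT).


Formula: SS = z * sigma_d * sqrt(LT)
sqrt(LT) = sqrt(14) = 3.7417
SS = 1.96 * 17.6 * 3.7417
SS = 129.1 units

129.1 units


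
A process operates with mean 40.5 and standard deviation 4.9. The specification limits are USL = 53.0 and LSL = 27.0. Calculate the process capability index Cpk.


Cpu = (53.0 - 40.5) / (3 * 4.9) = 0.85
Cpl = (40.5 - 27.0) / (3 * 4.9) = 0.92
Cpk = min(0.85, 0.92) = 0.85

0.85


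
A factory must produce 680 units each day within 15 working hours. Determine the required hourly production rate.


Formula: Production Rate = Daily Demand / Available Hours
Rate = 680 units/day / 15 hours/day
Rate = 45.3 units/hour

45.3 units/hour


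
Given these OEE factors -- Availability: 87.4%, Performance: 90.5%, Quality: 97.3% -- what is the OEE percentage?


Formula: OEE = Availability * Performance * Quality / 10000
A * P = 87.4% * 90.5% / 100 = 79.1%
OEE = 79.1% * 97.3% / 100 = 77.0%

77.0%


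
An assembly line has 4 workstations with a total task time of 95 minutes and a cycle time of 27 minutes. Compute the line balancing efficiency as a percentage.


Formula: Efficiency = Sum of Task Times / (N_stations * CT) * 100
Total station capacity = 4 stations * 27 min = 108 min
Efficiency = 95 / 108 * 100 = 88.0%

88.0%


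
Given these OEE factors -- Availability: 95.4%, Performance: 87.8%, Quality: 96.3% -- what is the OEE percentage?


Formula: OEE = Availability * Performance * Quality / 10000
A * P = 95.4% * 87.8% / 100 = 83.76%
OEE = 83.76% * 96.3% / 100 = 80.7%

80.7%


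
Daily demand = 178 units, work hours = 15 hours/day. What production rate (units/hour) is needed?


Formula: Production Rate = Daily Demand / Available Hours
Rate = 178 units/day / 15 hours/day
Rate = 11.9 units/hour

11.9 units/hour


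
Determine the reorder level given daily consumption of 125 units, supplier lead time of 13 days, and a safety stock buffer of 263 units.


Formula: ROP = (Daily Demand * Lead Time) + Safety Stock
Demand during lead time = 125 * 13 = 1625 units
ROP = 1625 + 263 = 1888 units

1888 units


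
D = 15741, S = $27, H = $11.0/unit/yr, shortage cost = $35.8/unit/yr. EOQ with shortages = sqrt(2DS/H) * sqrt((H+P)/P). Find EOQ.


Formula: EOQ* = sqrt(2DS/H) * sqrt((H+P)/P)
Base EOQ = sqrt(2*15741*27/11.0) = 277.98 units
Correction = sqrt((11.0+35.8)/35.8) = 1.14336
EOQ* = 277.98 * 1.14336 = 317.8 units

317.8 units


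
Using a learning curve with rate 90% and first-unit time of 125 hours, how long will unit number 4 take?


Formula: T_n = T_1 * (learning_rate)^(log2(n)) where learning_rate = rate/100
Doublings = log2(4) = 2
T_n = 125 * 0.9^2
T_n = 125 * 0.81 = 101.3 hours

101.3 hours


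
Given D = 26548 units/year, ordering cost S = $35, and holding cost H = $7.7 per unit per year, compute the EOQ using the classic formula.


Formula: EOQ = sqrt(2 * D * S / H)
Numerator: 2 * 26548 * 35 = 1858360
2DS/H = 1858360 / 7.7 = 241345.5
EOQ = sqrt(241345.5) = 491.3 units

491.3 units


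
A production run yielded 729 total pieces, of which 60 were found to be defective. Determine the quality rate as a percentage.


Formula: Quality Rate = Good Pieces / Total Pieces * 100
Good pieces = 729 - 60 = 669
QR = 669 / 729 * 100 = 91.8%

91.8%


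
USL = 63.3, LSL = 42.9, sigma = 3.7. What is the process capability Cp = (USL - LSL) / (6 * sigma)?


Cp = (63.3 - 42.9) / (6 * 3.7)

0.92


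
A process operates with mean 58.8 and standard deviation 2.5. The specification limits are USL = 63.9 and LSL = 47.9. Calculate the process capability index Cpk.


Cpu = (63.9 - 58.8) / (3 * 2.5) = 0.68
Cpl = (58.8 - 47.9) / (3 * 2.5) = 1.45
Cpk = min(0.68, 1.45) = 0.68

0.68


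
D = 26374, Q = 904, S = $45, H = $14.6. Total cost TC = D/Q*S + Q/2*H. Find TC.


TC = 26374/904 * 45 + 904/2 * 14.6

$7912.07


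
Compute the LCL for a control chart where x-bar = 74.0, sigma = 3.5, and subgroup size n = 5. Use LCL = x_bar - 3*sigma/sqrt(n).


LCL = 74.0 - 3 * 3.5 / sqrt(5)

69.3


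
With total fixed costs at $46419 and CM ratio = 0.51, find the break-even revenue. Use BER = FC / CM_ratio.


Formula: BER = Fixed Costs / Contribution Margin Ratio
BER = $46419 / 0.51
BER = $91017.65 (to the nearest cent)

$91017.65


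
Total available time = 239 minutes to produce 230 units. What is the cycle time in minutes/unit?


Formula: CT = Available Time / Number of Units
CT = 239 min / 230 units
CT = 1.04 min/unit

1.04 min/unit


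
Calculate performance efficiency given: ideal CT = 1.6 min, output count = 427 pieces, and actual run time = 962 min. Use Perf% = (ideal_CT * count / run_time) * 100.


Formula: Performance = (Ideal CT * Total Count) / Run Time * 100
Ideal output time = 1.6 * 427 = 683.2 min
Performance = 683.2 / 962 * 100 = 71.0%

71.0%


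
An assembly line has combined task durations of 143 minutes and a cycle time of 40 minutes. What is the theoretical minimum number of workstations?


Formula: N_min = ceil(Sum of Task Times / Cycle Time)
N_min = ceil(143 min / 40 min) = ceil(3.575)
N_min = 4 stations

4


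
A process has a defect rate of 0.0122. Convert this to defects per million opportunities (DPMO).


DPMO = defect_rate * 1000000 = 0.0122 * 1000000

12200


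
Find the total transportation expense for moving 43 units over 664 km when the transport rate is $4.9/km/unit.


TC = dist * cost * units = 664 * 4.9 * 43 = $139904.80

$139904.80


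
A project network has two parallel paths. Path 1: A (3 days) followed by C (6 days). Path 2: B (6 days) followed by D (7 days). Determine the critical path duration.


Path 1 = 3 + 6 = 9 days
Path 2 = 6 + 7 = 13 days
Duration = max(9, 13) = 13 days

13 days


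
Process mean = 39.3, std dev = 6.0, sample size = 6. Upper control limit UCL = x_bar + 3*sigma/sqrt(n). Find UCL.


UCL = 39.3 + 3 * 6.0 / sqrt(6)

46.65


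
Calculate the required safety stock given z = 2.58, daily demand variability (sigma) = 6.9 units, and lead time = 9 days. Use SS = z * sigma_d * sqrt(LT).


Formula: SS = z * sigma_d * sqrt(LT)
sqrt(LT) = sqrt(9) = 3.0
SS = 2.58 * 6.9 * 3.0
SS = 53.4 units

53.4 units


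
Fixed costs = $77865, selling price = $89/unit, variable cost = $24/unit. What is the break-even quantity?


Formula: BEQ = Fixed Costs / (Price - Variable Cost)
Contribution margin = $89 - $24 = $65/unit
BEQ = ceil($77865 / $65/unit) = ceil(1197.92) = 1198 units

1198 units


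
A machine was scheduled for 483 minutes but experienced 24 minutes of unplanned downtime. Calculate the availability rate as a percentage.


Formula: Availability = (Planned Time - Downtime) / Planned Time * 100
Uptime = 483 - 24 = 459 min
Availability = 459 / 483 * 100 = 95.0%

95.0%


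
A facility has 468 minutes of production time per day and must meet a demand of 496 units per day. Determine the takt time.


Formula: Takt Time = Available Production Time / Customer Demand
Takt = 468 min/day / 496 units/day
Takt = 0.94 min/unit

0.94 min/unit


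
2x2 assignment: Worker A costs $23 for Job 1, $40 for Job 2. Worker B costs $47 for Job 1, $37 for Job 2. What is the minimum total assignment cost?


Option 1: A->1 + B->2 = $23 + $37 = $60
Option 2: A->2 + B->1 = $40 + $47 = $87
Min cost = min($60, $87) = $60

$60


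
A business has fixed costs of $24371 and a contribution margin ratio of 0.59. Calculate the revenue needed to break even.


Formula: BER = Fixed Costs / Contribution Margin Ratio
BER = $24371 / 0.59
BER = $41306.78 (to the nearest cent)

$41306.78


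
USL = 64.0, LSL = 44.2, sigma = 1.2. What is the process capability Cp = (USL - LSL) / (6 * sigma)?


Cp = (64.0 - 44.2) / (6 * 1.2)

2.75


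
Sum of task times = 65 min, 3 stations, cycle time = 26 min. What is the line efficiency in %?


Formula: Efficiency = Sum of Task Times / (N_stations * CT) * 100
Total station capacity = 3 stations * 26 min = 78 min
Efficiency = 65 / 78 * 100 = 83.3%

83.3%


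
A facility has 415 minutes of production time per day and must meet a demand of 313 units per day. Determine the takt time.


Formula: Takt Time = Available Production Time / Customer Demand
Takt = 415 min/day / 313 units/day
Takt = 1.33 min/unit

1.33 min/unit


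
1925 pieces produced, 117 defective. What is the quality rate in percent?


Formula: Quality Rate = Good Pieces / Total Pieces * 100
Good pieces = 1925 - 117 = 1808
QR = 1808 / 1925 * 100 = 93.9%

93.9%


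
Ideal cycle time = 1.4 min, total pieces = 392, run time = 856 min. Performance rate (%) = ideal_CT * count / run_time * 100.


Formula: Performance = (Ideal CT * Total Count) / Run Time * 100
Ideal output time = 1.4 * 392 = 548.8 min
Performance = 548.8 / 856 * 100 = 64.1%

64.1%


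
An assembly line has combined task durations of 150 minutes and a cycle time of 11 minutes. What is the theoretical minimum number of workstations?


Formula: N_min = ceil(Sum of Task Times / Cycle Time)
N_min = ceil(150 min / 11 min) = ceil(13.6364)
N_min = 14 stations

14


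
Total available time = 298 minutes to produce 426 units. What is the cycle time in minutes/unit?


Formula: CT = Available Time / Number of Units
CT = 298 min / 426 units
CT = 0.7 min/unit

0.7 min/unit
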